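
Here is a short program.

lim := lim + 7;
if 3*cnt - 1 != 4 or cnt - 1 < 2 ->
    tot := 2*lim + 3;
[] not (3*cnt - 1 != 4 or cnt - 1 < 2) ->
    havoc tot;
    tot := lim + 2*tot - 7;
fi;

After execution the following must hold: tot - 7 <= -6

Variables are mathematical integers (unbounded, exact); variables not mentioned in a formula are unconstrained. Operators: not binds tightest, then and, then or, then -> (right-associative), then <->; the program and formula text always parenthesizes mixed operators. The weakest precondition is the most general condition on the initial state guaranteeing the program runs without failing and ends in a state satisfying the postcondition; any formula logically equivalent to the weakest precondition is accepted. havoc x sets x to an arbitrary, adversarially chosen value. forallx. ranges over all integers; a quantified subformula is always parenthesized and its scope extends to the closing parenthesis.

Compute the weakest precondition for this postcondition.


Working backward. After the program, the postcondition tot - 7 <= -6 must hold; in canonical form it is tot <= 1.
Then branch requires 2*lim <= -2; else branch requires forall tot_1. lim + 2*tot_1 <= 8.
Before the if: ((3*cnt != 5 or cnt < 3) -> 2*lim <= -2) and ((not (3*cnt != 5 or cnt < 3)) -> (forall tot_1. lim + 2*tot_1 <= 8))
Before lim := lim + 7: ((3*cnt != 5 or cnt < 3) -> 2*lim <= -16) and ((not (3*cnt != 5 or cnt < 3)) -> (forall tot_1. lim + 2*tot_1 <= 1))
Answer: WP = ((3*cnt != 5 or cnt < 3) -> 2*lim <= -16) and ((not (3*cnt != 5 or cnt < 3)) -> (forall tot_1. lim + 2*tot_1 <= 1))


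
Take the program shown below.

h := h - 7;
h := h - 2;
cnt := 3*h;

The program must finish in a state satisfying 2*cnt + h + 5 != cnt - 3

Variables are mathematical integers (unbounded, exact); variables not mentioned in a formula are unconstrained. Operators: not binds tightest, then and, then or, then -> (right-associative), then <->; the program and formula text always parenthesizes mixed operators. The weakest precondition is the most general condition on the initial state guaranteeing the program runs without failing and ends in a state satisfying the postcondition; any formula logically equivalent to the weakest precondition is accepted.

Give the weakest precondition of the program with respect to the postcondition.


Working backward. After the program, the postcondition 2*cnt + h + 5 != cnt - 3 must hold; in canonical form it is cnt + h != -8.
Before cnt := 3*h: 4*h != -8
Before h := h - 2: 4*h != 0
Before h := h - 7: 4*h != 28
Answer: WP = 4*h != 28


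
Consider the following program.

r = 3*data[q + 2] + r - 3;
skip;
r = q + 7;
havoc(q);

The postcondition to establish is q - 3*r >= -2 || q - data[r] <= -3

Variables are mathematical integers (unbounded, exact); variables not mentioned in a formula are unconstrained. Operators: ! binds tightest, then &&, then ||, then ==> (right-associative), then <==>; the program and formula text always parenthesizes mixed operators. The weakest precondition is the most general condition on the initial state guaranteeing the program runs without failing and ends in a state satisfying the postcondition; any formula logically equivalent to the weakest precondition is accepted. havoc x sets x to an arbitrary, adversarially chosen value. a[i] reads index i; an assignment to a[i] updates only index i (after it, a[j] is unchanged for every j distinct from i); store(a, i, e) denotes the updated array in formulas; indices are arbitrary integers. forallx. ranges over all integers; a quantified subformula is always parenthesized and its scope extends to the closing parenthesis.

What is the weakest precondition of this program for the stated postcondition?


Working backward. After the program, the postcondition q - 3*r >= -2 || q - data[r] <= -3 must hold; in canonical form it is q >= 3*r - 2 || q <= data[r] - 3.
Before havoc q: forall q_1. (q_1 >= 3*r - 2 || q_1 <= data[r] - 3)
Before r := q + 7: forall q_1. (q_1 >= 3*q + 19 || q_1 <= data[q + 7] - 3)
Before skip: forall q_1. (q_1 >= 3*q + 19 || q_1 <= data[q + 7] - 3)
Before r := 3*data[q + 2] + r - 3: forall q_1. (q_1 >= 3*q + 19 || q_1 <= data[q + 7] - 3)
Answer: WP = forall q_1. (q_1 >= 3*q + 19 || q_1 <= data[q + 7] - 3)


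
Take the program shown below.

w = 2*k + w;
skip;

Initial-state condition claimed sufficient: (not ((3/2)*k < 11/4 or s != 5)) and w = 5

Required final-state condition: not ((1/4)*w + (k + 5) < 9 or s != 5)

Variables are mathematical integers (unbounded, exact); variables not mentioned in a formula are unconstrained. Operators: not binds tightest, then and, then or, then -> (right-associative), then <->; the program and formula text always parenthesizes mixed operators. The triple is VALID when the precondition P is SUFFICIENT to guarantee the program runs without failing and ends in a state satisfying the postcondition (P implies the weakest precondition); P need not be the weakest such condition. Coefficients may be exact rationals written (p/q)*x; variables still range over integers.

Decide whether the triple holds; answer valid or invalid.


Working backward. After the program, the postcondition not ((1/4)*w + (k + 5) < 9 or s != 5) must hold; in canonical form it is not (k + (1/4)*w < 4 or s != 5).
Before skip: not (k + (1/4)*w < 4 or s != 5)
Before w := 2*k + w: not ((3/2)*k + (1/4)*w < 4 or s != 5)
The weakest precondition is not ((3/2)*k + (1/4)*w < 4 or s != 5).
Check whether (not ((3/2)*k < 11/4 or s != 5)) and w = 5 implies it.
Every state satisfying the precondition satisfies the weakest precondition: the implication holds.
Answer: valid


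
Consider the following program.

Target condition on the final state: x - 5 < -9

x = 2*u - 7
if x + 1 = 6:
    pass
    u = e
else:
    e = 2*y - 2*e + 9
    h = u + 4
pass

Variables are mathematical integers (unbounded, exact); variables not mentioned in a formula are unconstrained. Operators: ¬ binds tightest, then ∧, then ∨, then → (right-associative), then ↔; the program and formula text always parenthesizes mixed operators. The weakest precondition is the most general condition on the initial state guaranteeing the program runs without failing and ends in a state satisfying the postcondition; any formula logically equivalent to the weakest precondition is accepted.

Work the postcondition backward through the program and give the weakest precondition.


Working backward. After the program, the postcondition x - 5 < -9 must hold; in canonical form it is x < -4.
Before skip: x < -4
Then branch requires x < -4; else branch requires x < -4.
Before the if: (x = 5 → x < -4) ∧ ((¬(x = 5)) → x < -4)
Before x := 2*u - 7: (2*u = 12 → 2*u < 3) ∧ ((¬(2*u = 12)) → 2*u < 3)
Answer: WP = (2*u = 12 → 2*u < 3) ∧ ((¬(2*u = 12)) → 2*u < 3)


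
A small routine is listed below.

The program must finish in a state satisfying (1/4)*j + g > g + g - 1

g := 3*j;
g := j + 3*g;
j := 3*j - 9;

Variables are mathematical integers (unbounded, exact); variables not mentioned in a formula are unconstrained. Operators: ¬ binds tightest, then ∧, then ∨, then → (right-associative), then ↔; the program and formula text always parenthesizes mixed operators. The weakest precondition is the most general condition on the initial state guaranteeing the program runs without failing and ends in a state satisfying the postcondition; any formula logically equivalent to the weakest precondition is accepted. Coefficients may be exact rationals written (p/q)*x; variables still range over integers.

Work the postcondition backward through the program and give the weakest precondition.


Working backward. After the program, the postcondition (1/4)*j + g > g + g - 1 must hold; in canonical form it is (1/4)*j > g - 1.
Before j := 3*j - 9: (3/4)*j > g + 5/4
Before g := j + 3*g: 3*g + (1/4)*j < -5/4
Before g := 3*j: (37/4)*j < -5/4
Answer: WP = (37/4)*j < -5/4


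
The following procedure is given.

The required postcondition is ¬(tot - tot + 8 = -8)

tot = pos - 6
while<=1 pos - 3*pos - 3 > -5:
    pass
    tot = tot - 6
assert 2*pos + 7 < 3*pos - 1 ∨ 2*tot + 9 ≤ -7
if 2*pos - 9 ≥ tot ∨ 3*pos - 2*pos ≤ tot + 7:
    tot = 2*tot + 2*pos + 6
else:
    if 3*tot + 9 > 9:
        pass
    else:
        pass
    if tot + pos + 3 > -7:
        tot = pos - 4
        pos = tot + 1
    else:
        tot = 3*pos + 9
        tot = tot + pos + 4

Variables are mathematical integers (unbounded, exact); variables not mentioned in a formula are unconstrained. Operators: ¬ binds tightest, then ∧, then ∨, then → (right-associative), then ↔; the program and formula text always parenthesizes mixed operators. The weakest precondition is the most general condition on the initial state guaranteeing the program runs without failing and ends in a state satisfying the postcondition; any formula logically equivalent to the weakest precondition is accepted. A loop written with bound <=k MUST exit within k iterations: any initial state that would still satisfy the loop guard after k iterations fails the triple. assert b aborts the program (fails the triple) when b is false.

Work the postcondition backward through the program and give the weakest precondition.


Working backward. After the program, the postcondition ¬(tot - tot + 8 = -8) must hold; in canonical form it is true.
Then branch requires true; else branch requires true.
Before the if: true
Before assert 2*pos + 7 < 3*pos - 1 ∨ 2*tot + 9 ≤ -7: pos > 8 ∨ 2*tot ≤ -16
Before the loop (bound <=1), unroll the exhaustion recursion (WP_0 = exit-now case; WP_j = one more guarded iteration, up to j = 1):
  WP_0: (¬(2*pos < 2)) ∧ (pos > 8 ∨ 2*tot ≤ -16)
  WP_1: (2*pos < 2 → ((¬(2*pos < 2)) ∧ (pos > 8 ∨ 2*tot ≤ -4))) ∧ ((¬(2*pos < 2)) → (pos > 8 ∨ 2*tot ≤ -16))
So before the loop: (2*pos < 2 → ((¬(2*pos < 2)) ∧ (pos > 8 ∨ 2*tot ≤ -4))) ∧ ((¬(2*pos < 2)) → (pos > 8 ∨ 2*tot ≤ -16))
Before tot := pos - 6: (2*pos < 2 → ((¬(2*pos < 2)) ∧ (pos > 8 ∨ 2*pos ≤ 8))) ∧ ((¬(2*pos < 2)) → (pos > 8 ∨ 2*pos ≤ -4))
Answer: WP = (2*pos < 2 → ((¬(2*pos < 2)) ∧ (pos > 8 ∨ 2*pos ≤ 8))) ∧ ((¬(2*pos < 2)) → (pos > 8 ∨ 2*pos ≤ -4))


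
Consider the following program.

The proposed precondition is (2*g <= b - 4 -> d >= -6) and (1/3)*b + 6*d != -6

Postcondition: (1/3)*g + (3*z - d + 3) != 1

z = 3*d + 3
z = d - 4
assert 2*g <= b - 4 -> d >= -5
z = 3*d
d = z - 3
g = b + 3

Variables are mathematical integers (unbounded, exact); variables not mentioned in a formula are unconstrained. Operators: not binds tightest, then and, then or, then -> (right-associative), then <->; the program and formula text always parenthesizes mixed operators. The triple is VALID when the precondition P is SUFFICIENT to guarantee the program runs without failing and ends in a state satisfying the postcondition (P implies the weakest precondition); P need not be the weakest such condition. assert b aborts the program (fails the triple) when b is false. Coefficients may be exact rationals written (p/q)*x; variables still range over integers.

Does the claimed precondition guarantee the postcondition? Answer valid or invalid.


Working backward. After the program, the postcondition (1/3)*g + (3*z - d + 3) != 1 must hold; in canonical form it is (1/3)*g + 3*z != d - 2.
Before g := b + 3: (1/3)*b + 3*z != d - 3
Before d := z - 3: (1/3)*b + 2*z != -6
Before z := 3*d: (1/3)*b + 6*d != -6
Before assert 2*g <= b - 4 -> d >= -5: (2*g <= b - 4 -> d >= -5) and (1/3)*b + 6*d != -6
Before z := d - 4: (2*g <= b - 4 -> d >= -5) and (1/3)*b + 6*d != -6
Before z := 3*d + 3: (2*g <= b - 4 -> d >= -5) and (1/3)*b + 6*d != -6
The weakest precondition is (2*g <= b - 4 -> d >= -5) and (1/3)*b + 6*d != -6.
Check whether (2*g <= b - 4 -> d >= -6) and (1/3)*b + 6*d != -6 implies it.
Countermodel: at the initial state b = 0, d = -6, g = -2, the precondition holds but the weakest precondition fails.
Answer: invalid


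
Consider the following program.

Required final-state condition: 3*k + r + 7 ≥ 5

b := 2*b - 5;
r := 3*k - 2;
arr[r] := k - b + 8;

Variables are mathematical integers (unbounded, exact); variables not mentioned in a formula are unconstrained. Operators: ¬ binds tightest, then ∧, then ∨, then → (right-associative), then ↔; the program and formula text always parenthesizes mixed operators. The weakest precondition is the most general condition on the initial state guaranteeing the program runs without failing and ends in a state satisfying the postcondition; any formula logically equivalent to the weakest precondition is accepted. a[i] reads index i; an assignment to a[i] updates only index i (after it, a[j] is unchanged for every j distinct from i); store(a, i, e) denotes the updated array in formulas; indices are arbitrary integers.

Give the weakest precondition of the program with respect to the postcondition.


Working backward. After the program, the postcondition 3*k + r + 7 ≥ 5 must hold; in canonical form it is 3*k + r ≥ -2.
Before arr[r] := k - b + 8: 3*k + r ≥ -2
Before r := 3*k - 2: 6*k ≥ 0
Before b := 2*b - 5: 6*k ≥ 0
Answer: WP = 6*k ≥ 0


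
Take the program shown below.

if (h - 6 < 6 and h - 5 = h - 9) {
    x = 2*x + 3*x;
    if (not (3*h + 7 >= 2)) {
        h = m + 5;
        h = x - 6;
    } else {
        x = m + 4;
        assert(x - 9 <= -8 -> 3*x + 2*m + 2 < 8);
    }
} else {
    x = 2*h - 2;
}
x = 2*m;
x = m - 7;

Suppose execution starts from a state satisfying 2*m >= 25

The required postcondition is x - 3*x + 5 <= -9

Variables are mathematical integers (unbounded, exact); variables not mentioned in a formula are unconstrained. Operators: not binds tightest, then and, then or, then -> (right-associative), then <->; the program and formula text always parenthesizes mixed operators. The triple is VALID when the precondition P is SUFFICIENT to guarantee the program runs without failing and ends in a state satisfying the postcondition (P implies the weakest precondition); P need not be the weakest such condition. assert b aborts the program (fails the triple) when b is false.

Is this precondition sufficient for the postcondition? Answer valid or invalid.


Working backward. After the program, the postcondition x - 3*x + 5 <= -9 must hold; in canonical form it is 2*x >= 14.
Before x := m - 7: 2*m >= 28
Before x := 2*m: 2*m >= 28
Then branch requires ((not (3*h >= -5)) -> 2*m >= 28) and (3*h >= -5 -> ((m <= -3 -> 5*m < -6) and 2*m >= 28)); else branch requires 2*m >= 28.
Before the if: 2*m >= 28
The weakest precondition is 2*m >= 28.
Check whether 2*m >= 25 implies it.
Countermodel: at the initial state m = 13, the precondition holds but the weakest precondition fails.
Answer: invalid


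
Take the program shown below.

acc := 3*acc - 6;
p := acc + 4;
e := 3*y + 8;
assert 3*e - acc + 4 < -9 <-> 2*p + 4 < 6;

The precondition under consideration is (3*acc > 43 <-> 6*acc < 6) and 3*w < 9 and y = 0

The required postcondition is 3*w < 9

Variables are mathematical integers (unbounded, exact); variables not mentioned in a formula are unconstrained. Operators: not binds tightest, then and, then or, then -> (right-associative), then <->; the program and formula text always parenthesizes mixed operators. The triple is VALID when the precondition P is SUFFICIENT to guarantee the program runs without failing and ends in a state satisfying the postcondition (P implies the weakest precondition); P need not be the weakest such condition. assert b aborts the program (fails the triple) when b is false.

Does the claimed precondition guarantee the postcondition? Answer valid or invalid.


Working backward. After the program, 3*w < 9 must hold.
Before assert 3*e - acc + 4 < -9 <-> 2*p + 4 < 6: (3*e < acc - 13 <-> 2*p < 2) and 3*w < 9
Before e := 3*y + 8: (9*y < acc - 37 <-> 2*p < 2) and 3*w < 9
Before p := acc + 4: (9*y < acc - 37 <-> 2*acc < -6) and 3*w < 9
Before acc := 3*acc - 6: (9*y < 3*acc - 43 <-> 6*acc < 6) and 3*w < 9
The weakest precondition is (9*y < 3*acc - 43 <-> 6*acc < 6) and 3*w < 9.
Check whether (3*acc > 43 <-> 6*acc < 6) and 3*w < 9 and y = 0 implies it.
Every state satisfying the precondition satisfies the weakest precondition: the implication holds.
Answer: valid


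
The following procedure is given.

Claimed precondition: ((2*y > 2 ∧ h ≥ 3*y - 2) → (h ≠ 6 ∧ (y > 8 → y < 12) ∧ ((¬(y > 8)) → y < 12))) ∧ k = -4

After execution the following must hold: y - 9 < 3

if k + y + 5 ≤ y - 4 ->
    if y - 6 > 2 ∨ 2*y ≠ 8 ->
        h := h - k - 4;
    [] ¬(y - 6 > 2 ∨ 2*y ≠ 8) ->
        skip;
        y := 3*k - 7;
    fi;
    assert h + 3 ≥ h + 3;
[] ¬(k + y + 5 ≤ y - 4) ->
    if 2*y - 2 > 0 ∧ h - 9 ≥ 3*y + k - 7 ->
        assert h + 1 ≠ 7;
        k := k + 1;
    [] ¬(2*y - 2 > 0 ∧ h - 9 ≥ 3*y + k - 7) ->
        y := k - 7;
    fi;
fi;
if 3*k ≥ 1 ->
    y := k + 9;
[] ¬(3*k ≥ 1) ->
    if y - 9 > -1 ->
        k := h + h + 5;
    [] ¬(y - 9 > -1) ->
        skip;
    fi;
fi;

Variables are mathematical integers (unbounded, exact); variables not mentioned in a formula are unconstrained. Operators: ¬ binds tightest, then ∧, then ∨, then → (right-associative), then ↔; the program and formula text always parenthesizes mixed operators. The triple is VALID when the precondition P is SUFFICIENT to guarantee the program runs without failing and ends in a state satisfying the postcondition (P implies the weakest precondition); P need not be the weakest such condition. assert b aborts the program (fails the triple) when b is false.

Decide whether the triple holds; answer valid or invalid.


Working backward. After the program, the postcondition y - 9 < 3 must hold; in canonical form it is y < 12.
Then branch requires k < 3; else branch requires (y > 8 → y < 12) ∧ ((¬(y > 8)) → y < 12).
Before the if: (3*k ≥ 1 → k < 3) ∧ ((¬(3*k ≥ 1)) → ((y > 8 → y < 12) ∧ ((¬(y > 8)) → y < 12)))
Then branch requires ((y > 8 ∨ 2*y ≠ 8) → ((3*k ≥ 1 → k < 3) ∧ ((¬(3*k ≥ 1)) → ((y > 8 → y < 12) ∧ ((¬(y > 8)) → y < 12))))) ∧ ((¬(y > 8 ∨ 2*y ≠ 8)) → ((3*k ≥ 1 → k < 3) ∧ ((¬(3*k ≥ 1)) → ((3*k > 15 → 3*k < 19) ∧ ((¬(3*k > 15)) → 3*k < 19))))); else branch requires ((2*y > 2 ∧ h ≥ k + 3*y + 2) → (h ≠ 6 ∧ (3*k ≥ -2 → k < 2) ∧ ((¬(3*k ≥ -2)) → ((y > 8 → y < 12) ∧ ((¬(y > 8)) → y < 12))))) ∧ ((¬(2*y > 2 ∧ h ≥ k + 3*y + 2)) → ((3*k ≥ 1 → k < 3) ∧ ((¬(3*k ≥ 1)) → ((k > 15 → k < 19) ∧ ((¬(k > 15)) → k < 19))))).
Before the if: (k ≤ -9 → (((y > 8 ∨ 2*y ≠ 8) → ((3*k ≥ 1 → k < 3) ∧ ((¬(3*k ≥ 1)) → ((y > 8 → y < 12) ∧ ((¬(y > 8)) → y < 12))))) ∧ ((¬(y > 8 ∨ 2*y ≠ 8)) → ((3*k ≥ 1 → k < 3) ∧ ((¬(3*k ≥ 1)) → ((3*k > 15 → 3*k < 19) ∧ ((¬(3*k > 15)) → 3*k < 19))))))) ∧ ((¬(k ≤ -9)) → (((2*y > 2 ∧ h ≥ k + 3*y + 2) → (h ≠ 6 ∧ (3*k ≥ -2 → k < 2) ∧ ((¬(3*k ≥ -2)) → ((y > 8 → y < 12) ∧ ((¬(y > 8)) → y < 12))))) ∧ ((¬(2*y > 2 ∧ h ≥ k + 3*y + 2)) → ((3*k ≥ 1 → k < 3) ∧ ((¬(3*k ≥ 1)) → ((k > 15 → k < 19) ∧ ((¬(k > 15)) → k < 19)))))))
The weakest precondition is (k ≤ -9 → (((y > 8 ∨ 2*y ≠ 8) → ((3*k ≥ 1 → k < 3) ∧ ((¬(3*k ≥ 1)) → ((y > 8 → y < 12) ∧ ((¬(y > 8)) → y < 12))))) ∧ ((¬(y > 8 ∨ 2*y ≠ 8)) → ((3*k ≥ 1 → k < 3) ∧ ((¬(3*k ≥ 1)) → ((3*k > 15 → 3*k < 19) ∧ ((¬(3*k > 15)) → 3*k < 19))))))) ∧ ((¬(k ≤ -9)) → (((2*y > 2 ∧ h ≥ k + 3*y + 2) → (h ≠ 6 ∧ (3*k ≥ -2 → k < 2) ∧ ((¬(3*k ≥ -2)) → ((y > 8 → y < 12) ∧ ((¬(y > 8)) → y < 12))))) ∧ ((¬(2*y > 2 ∧ h ≥ k + 3*y + 2)) → ((3*k ≥ 1 → k < 3) ∧ ((¬(3*k ≥ 1)) → ((k > 15 → k < 19) ∧ ((¬(k > 15)) → k < 19))))))).
Check whether ((2*y > 2 ∧ h ≥ 3*y - 2) → (h ≠ 6 ∧ (y > 8 → y < 12) ∧ ((¬(y > 8)) → y < 12))) ∧ k = -4 implies it.
Every state satisfying the precondition satisfies the weakest precondition: the implication holds.
Answer: valid


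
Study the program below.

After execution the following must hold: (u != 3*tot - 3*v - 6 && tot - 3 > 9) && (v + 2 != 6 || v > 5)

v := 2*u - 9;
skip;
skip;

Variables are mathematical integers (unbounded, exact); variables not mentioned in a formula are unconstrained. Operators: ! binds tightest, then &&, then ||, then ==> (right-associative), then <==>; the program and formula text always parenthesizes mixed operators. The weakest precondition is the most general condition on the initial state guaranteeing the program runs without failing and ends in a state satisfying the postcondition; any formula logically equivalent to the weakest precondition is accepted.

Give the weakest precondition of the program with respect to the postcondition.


Working backward. After the program, the postcondition (u != 3*tot - 3*v - 6 && tot - 3 > 9) && (v + 2 != 6 || v > 5) must hold; in canonical form it is u + 3*v != 3*tot - 6 && tot > 12 && (v != 4 || v > 5).
Before skip: u + 3*v != 3*tot - 6 && tot > 12 && (v != 4 || v > 5)
Before skip: u + 3*v != 3*tot - 6 && tot > 12 && (v != 4 || v > 5)
Before v := 2*u - 9: 7*u != 3*tot + 21 && tot > 12 && (2*u != 13 || 2*u > 14)
Answer: WP = 7*u != 3*tot + 21 && tot > 12 && (2*u != 13 || 2*u > 14)


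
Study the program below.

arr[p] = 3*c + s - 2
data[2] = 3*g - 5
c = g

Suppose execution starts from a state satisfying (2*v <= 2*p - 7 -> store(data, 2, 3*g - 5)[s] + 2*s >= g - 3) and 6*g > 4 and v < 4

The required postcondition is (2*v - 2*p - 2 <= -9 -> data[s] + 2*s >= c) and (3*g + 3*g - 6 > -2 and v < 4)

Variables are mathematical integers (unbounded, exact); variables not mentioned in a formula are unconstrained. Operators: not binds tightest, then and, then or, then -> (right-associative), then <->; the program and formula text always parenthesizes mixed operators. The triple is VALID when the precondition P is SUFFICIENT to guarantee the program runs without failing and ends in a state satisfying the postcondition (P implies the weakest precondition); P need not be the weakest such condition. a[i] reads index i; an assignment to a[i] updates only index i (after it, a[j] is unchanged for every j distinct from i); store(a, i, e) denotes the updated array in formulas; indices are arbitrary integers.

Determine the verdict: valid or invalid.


Working backward. After the program, the postcondition (2*v - 2*p - 2 <= -9 -> data[s] + 2*s >= c) and (3*g + 3*g - 6 > -2 and v < 4) must hold; in canonical form it is (2*v <= 2*p - 7 -> data[s] + 2*s >= c) and 6*g > 4 and v < 4.
Before c := g: (2*v <= 2*p - 7 -> data[s] + 2*s >= g) and 6*g > 4 and v < 4
Before data[2] := 3*g - 5: (2*v <= 2*p - 7 -> store(data, 2, 3*g - 5)[s] + 2*s >= g) and 6*g > 4 and v < 4
Before arr[p] := 3*c + s - 2: (2*v <= 2*p - 7 -> store(data, 2, 3*g - 5)[s] + 2*s >= g) and 6*g > 4 and v < 4
The weakest precondition is (2*v <= 2*p - 7 -> store(data, 2, 3*g - 5)[s] + 2*s >= g) and 6*g > 4 and v < 4.
Check whether (2*v <= 2*p - 7 -> store(data, 2, 3*g - 5)[s] + 2*s >= g - 3) and 6*g > 4 and v < 4 implies it.
Countermodel: at the initial state data = {[-1] = 0, [2] = 5, elsewhere 5}, g = 1, p = 0, s = -1, v = -4, the precondition holds but the weakest precondition fails.
Answer: invalid


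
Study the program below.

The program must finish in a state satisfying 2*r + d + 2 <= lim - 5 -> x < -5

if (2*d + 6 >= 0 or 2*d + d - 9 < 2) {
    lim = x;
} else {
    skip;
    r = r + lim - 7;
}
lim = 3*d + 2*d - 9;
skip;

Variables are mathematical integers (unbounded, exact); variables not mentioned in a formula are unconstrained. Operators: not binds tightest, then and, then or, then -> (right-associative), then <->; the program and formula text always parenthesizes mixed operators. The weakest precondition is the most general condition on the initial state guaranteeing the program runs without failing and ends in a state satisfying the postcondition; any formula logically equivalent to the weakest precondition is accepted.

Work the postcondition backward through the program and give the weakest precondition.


Working backward. After the program, the postcondition 2*r + d + 2 <= lim - 5 -> x < -5 must hold; in canonical form it is d + 2*r <= lim - 7 -> x < -5.
Before skip: d + 2*r <= lim - 7 -> x < -5
Before lim := 3*d + 2*d - 9: 2*r <= 4*d - 16 -> x < -5
Then branch requires 2*r <= 4*d - 16 -> x < -5; else branch requires 2*lim + 2*r <= 4*d - 2 -> x < -5.
Before the if: ((2*d >= -6 or 3*d < 11) -> (2*r <= 4*d - 16 -> x < -5)) and ((not (2*d >= -6 or 3*d < 11)) -> (2*lim + 2*r <= 4*d - 2 -> x < -5))
Answer: WP = ((2*d >= -6 or 3*d < 11) -> (2*r <= 4*d - 16 -> x < -5)) and ((not (2*d >= -6 or 3*d < 11)) -> (2*lim + 2*r <= 4*d - 2 -> x < -5))


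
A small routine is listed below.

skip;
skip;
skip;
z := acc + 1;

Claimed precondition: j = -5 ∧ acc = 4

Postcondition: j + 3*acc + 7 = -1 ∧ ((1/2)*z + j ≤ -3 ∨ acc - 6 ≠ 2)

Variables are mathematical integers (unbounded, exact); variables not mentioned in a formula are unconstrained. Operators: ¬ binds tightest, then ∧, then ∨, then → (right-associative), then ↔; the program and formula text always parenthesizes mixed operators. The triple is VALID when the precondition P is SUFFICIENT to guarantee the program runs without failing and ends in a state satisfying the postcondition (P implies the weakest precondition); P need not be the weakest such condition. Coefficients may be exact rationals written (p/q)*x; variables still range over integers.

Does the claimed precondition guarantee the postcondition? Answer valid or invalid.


Working backward. After the program, the postcondition j + 3*acc + 7 = -1 ∧ ((1/2)*z + j ≤ -3 ∨ acc - 6 ≠ 2) must hold; in canonical form it is 3*acc + j = -8 ∧ (j + (1/2)*z ≤ -3 ∨ acc ≠ 8).
Before z := acc + 1: 3*acc + j = -8 ∧ ((1/2)*acc + j ≤ -7/2 ∨ acc ≠ 8)
Before skip: 3*acc + j = -8 ∧ ((1/2)*acc + j ≤ -7/2 ∨ acc ≠ 8)
Before skip: 3*acc + j = -8 ∧ ((1/2)*acc + j ≤ -7/2 ∨ acc ≠ 8)
Before skip: 3*acc + j = -8 ∧ ((1/2)*acc + j ≤ -7/2 ∨ acc ≠ 8)
The weakest precondition is 3*acc + j = -8 ∧ ((1/2)*acc + j ≤ -7/2 ∨ acc ≠ 8).
Check whether j = -5 ∧ acc = 4 implies it.
Countermodel: at the initial state acc = 4, j = -5, the precondition holds but the weakest precondition fails.
Answer: invalid


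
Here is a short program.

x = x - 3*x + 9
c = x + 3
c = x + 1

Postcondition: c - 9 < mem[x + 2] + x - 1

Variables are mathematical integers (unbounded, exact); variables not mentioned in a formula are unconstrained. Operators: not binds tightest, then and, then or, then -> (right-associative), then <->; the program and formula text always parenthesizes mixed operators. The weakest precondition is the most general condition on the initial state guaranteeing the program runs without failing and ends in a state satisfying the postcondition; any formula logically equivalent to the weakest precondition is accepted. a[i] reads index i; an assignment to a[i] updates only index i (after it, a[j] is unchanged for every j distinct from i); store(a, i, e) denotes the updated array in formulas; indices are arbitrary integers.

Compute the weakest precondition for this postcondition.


Working backward. After the program, the postcondition c - 9 < mem[x + 2] + x - 1 must hold; in canonical form it is c < mem[x + 2] + x + 8.
Before c := x + 1: mem[x + 2] > -7
Before c := x + 3: mem[x + 2] > -7
Before x := x - 3*x + 9: mem[-2*x + 11] > -7
Answer: WP = mem[-2*x + 11] > -7


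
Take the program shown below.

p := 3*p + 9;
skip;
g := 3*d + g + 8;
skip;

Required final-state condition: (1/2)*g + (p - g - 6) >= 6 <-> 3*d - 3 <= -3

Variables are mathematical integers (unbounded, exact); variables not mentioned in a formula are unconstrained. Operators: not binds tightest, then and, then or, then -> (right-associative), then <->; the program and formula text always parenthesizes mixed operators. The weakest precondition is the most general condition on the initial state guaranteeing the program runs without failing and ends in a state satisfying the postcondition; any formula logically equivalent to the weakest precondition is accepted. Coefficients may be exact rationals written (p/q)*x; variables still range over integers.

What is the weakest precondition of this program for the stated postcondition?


Working backward. After the program, the postcondition (1/2)*g + (p - g - 6) >= 6 <-> 3*d - 3 <= -3 must hold; in canonical form it is p >= (1/2)*g + 12 <-> 3*d <= 0.
Before skip: p >= (1/2)*g + 12 <-> 3*d <= 0
Before g := 3*d + g + 8: p >= (3/2)*d + (1/2)*g + 16 <-> 3*d <= 0
Before skip: p >= (3/2)*d + (1/2)*g + 16 <-> 3*d <= 0
Before p := 3*p + 9: 3*p >= (3/2)*d + (1/2)*g + 7 <-> 3*d <= 0
Answer: WP = 3*p >= (3/2)*d + (1/2)*g + 7 <-> 3*d <= 0


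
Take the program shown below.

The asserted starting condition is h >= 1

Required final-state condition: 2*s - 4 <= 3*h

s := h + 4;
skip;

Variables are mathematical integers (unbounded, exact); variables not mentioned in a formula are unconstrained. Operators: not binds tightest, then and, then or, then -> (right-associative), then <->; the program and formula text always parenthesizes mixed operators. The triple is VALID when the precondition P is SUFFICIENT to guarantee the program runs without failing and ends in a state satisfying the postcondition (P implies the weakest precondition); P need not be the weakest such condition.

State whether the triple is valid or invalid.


Working backward. After the program, the postcondition 2*s - 4 <= 3*h must hold; in canonical form it is 2*s <= 3*h + 4.
Before skip: 2*s <= 3*h + 4
Before s := h + 4: h >= 4
The weakest precondition is h >= 4.
Check whether h >= 1 implies it.
Countermodel: at the initial state h = 1, the precondition holds but the weakest precondition fails.
Answer: invalid


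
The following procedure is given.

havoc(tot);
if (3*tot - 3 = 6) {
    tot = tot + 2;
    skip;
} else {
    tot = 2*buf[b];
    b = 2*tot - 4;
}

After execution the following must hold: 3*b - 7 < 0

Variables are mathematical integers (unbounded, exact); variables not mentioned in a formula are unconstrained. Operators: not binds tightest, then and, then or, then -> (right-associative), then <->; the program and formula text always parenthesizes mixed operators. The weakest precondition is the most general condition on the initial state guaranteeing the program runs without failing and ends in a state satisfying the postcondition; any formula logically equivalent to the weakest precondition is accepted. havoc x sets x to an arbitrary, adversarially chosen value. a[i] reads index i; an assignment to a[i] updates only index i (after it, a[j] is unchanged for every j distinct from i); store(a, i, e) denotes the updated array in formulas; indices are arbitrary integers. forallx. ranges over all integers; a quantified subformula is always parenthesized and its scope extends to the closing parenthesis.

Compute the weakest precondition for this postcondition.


Working backward. After the program, the postcondition 3*b - 7 < 0 must hold; in canonical form it is 3*b < 7.
Then branch requires 3*b < 7; else branch requires 12*buf[b] < 19.
Before the if: (3*tot = 9 -> 3*b < 7) and ((not (3*tot = 9)) -> 12*buf[b] < 19)
Before havoc tot: forall tot_1. ((3*tot_1 = 9 -> 3*b < 7) and ((not (3*tot_1 = 9)) -> 12*buf[b] < 19))
Answer: WP = forall tot_1. ((3*tot_1 = 9 -> 3*b < 7) and ((not (3*tot_1 = 9)) -> 12*buf[b] < 19))


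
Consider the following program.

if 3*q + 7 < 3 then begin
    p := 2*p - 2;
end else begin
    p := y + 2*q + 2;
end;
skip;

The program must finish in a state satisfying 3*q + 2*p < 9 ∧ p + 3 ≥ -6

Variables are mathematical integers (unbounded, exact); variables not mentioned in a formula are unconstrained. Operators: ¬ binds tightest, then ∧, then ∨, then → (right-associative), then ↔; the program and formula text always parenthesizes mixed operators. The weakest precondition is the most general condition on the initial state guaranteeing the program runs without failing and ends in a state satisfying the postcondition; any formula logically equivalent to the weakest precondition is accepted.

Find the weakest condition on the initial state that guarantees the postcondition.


Working backward. After the program, the postcondition 3*q + 2*p < 9 ∧ p + 3 ≥ -6 must hold; in canonical form it is 2*p + 3*q < 9 ∧ p ≥ -9.
Before skip: 2*p + 3*q < 9 ∧ p ≥ -9
Then branch requires 4*p + 3*q < 13 ∧ 2*p ≥ -7; else branch requires 7*q + 2*y < 5 ∧ 2*q + y ≥ -11.
Before the if: (3*q < -4 → (4*p + 3*q < 13 ∧ 2*p ≥ -7)) ∧ ((¬(3*q < -4)) → (7*q + 2*y < 5 ∧ 2*q + y ≥ -11))
Answer: WP = (3*q < -4 → (4*p + 3*q < 13 ∧ 2*p ≥ -7)) ∧ ((¬(3*q < -4)) → (7*q + 2*y < 5 ∧ 2*q + y ≥ -11))


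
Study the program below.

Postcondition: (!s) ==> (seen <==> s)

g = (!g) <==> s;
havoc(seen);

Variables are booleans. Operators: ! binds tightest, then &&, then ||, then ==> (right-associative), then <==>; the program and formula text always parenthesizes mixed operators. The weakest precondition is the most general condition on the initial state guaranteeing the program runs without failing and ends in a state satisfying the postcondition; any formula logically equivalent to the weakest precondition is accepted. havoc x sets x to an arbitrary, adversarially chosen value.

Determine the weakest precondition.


Working backward. After the program, (!s) ==> (seen <==> s) must hold.
Before havoc seen: (!s) ==> s
Before g := (!g) <==> s: (!s) ==> s
Answer: WP = (!s) ==> s


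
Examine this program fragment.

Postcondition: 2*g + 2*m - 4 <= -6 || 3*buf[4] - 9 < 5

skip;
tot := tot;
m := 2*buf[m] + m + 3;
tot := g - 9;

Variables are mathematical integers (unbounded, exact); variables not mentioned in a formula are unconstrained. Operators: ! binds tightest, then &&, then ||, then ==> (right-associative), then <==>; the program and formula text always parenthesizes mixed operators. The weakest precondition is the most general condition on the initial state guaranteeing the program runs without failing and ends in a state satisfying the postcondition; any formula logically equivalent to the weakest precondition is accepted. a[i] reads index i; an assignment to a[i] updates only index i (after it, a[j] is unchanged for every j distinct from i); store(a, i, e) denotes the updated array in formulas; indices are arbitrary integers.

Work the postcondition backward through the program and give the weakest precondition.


Working backward. After the program, the postcondition 2*g + 2*m - 4 <= -6 || 3*buf[4] - 9 < 5 must hold; in canonical form it is 2*g + 2*m <= -2 || 3*buf[4] < 14.
Before tot := g - 9: 2*g + 2*m <= -2 || 3*buf[4] < 14
Before m := 2*buf[m] + m + 3: 4*buf[m] + 2*g + 2*m <= -8 || 3*buf[4] < 14
Before tot := tot: 4*buf[m] + 2*g + 2*m <= -8 || 3*buf[4] < 14
Before skip: 4*buf[m] + 2*g + 2*m <= -8 || 3*buf[4] < 14
Answer: WP = 4*buf[m] + 2*g + 2*m <= -8 || 3*buf[4] < 14


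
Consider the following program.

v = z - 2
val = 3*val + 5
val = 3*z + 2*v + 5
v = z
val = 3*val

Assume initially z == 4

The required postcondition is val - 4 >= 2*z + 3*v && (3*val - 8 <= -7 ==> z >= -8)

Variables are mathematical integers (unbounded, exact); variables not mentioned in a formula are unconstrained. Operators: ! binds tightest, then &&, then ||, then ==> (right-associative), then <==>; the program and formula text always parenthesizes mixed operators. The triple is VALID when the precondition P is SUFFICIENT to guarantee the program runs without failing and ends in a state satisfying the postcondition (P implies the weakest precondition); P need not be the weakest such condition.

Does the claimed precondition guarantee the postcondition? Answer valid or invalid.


Working backward. After the program, the postcondition val - 4 >= 2*z + 3*v && (3*val - 8 <= -7 ==> z >= -8) must hold; in canonical form it is val >= 3*v + 2*z + 4 && (3*val <= 1 ==> z >= -8).
Before val := 3*val: 3*val >= 3*v + 2*z + 4 && (9*val <= 1 ==> z >= -8)
Before v := z: 3*val >= 5*z + 4 && (9*val <= 1 ==> z >= -8)
Before val := 3*z + 2*v + 5: 6*v + 4*z >= -11 && (18*v + 27*z <= -44 ==> z >= -8)
Before val := 3*val + 5: 6*v + 4*z >= -11 && (18*v + 27*z <= -44 ==> z >= -8)
Before v := z - 2: 10*z >= 1 && (45*z <= -8 ==> z >= -8)
The weakest precondition is 10*z >= 1 && (45*z <= -8 ==> z >= -8).
Check whether z == 4 implies it.
Every state satisfying the precondition satisfies the weakest precondition: the implication holds.
Answer: valid


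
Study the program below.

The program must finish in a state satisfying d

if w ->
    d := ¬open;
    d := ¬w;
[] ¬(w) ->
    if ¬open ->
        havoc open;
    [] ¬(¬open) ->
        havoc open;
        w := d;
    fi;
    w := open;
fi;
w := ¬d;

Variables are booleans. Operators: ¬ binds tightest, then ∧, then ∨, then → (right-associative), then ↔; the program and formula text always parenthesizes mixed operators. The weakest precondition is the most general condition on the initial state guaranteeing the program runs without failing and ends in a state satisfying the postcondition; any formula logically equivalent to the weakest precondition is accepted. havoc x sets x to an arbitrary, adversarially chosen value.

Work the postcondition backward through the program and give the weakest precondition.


Working backward. After the program, d must hold.
Before w := ¬d: d
Then branch requires ¬w; else branch requires ((¬open) → d) ∧ (open → d).
Before the if: (w → (¬w)) ∧ ((¬w) → (((¬open) → d) ∧ (open → d)))
Answer: WP = (w → (¬w)) ∧ ((¬w) → (((¬open) → d) ∧ (open → d)))


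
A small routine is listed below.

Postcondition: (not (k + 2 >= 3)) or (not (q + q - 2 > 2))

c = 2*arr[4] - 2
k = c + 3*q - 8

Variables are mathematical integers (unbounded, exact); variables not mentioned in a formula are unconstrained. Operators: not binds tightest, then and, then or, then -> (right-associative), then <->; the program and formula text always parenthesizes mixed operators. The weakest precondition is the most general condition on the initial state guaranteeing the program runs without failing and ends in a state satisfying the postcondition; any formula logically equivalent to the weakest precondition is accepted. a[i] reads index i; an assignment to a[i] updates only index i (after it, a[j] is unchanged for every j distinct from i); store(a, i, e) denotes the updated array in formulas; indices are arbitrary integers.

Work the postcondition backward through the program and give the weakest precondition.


Working backward. After the program, the postcondition (not (k + 2 >= 3)) or (not (q + q - 2 > 2)) must hold; in canonical form it is (not (k >= 1)) or (not (2*q > 4)).
Before k := c + 3*q - 8: (not (c + 3*q >= 9)) or (not (2*q > 4))
Before c := 2*arr[4] - 2: (not (2*arr[4] + 3*q >= 11)) or (not (2*q > 4))
Answer: WP = (not (2*arr[4] + 3*q >= 11)) or (not (2*q > 4))


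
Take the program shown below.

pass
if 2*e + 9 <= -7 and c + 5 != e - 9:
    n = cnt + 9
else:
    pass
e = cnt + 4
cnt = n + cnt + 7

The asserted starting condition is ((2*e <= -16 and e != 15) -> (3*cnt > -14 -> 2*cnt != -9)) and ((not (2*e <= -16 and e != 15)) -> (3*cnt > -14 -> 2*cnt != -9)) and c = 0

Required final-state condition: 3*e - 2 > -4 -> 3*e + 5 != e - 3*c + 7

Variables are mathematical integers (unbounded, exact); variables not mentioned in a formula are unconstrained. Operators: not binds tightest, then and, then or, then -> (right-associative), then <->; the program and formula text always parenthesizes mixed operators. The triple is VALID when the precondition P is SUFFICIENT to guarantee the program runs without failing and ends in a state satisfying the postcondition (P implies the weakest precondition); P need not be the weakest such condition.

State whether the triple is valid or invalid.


Working backward. After the program, the postcondition 3*e - 2 > -4 -> 3*e + 5 != e - 3*c + 7 must hold; in canonical form it is 3*e > -2 -> 3*c + 2*e != 2.
Before cnt := n + cnt + 7: 3*e > -2 -> 3*c + 2*e != 2
Before e := cnt + 4: 3*cnt > -14 -> 3*c + 2*cnt != -6
Then branch requires 3*cnt > -14 -> 3*c + 2*cnt != -6; else branch requires 3*cnt > -14 -> 3*c + 2*cnt != -6.
Before the if: ((2*e <= -16 and c != e - 14) -> (3*cnt > -14 -> 3*c + 2*cnt != -6)) and ((not (2*e <= -16 and c != e - 14)) -> (3*cnt > -14 -> 3*c + 2*cnt != -6))
Before skip: ((2*e <= -16 and c != e - 14) -> (3*cnt > -14 -> 3*c + 2*cnt != -6)) and ((not (2*e <= -16 and c != e - 14)) -> (3*cnt > -14 -> 3*c + 2*cnt != -6))
The weakest precondition is ((2*e <= -16 and c != e - 14) -> (3*cnt > -14 -> 3*c + 2*cnt != -6)) and ((not (2*e <= -16 and c != e - 14)) -> (3*cnt > -14 -> 3*c + 2*cnt != -6)).
Check whether ((2*e <= -16 and e != 15) -> (3*cnt > -14 -> 2*cnt != -9)) and ((not (2*e <= -16 and e != 15)) -> (3*cnt > -14 -> 2*cnt != -9)) and c = 0 implies it.
Countermodel: at the initial state c = 0, cnt = -3, e = -8, the precondition holds but the weakest precondition fails.
Answer: invalid
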